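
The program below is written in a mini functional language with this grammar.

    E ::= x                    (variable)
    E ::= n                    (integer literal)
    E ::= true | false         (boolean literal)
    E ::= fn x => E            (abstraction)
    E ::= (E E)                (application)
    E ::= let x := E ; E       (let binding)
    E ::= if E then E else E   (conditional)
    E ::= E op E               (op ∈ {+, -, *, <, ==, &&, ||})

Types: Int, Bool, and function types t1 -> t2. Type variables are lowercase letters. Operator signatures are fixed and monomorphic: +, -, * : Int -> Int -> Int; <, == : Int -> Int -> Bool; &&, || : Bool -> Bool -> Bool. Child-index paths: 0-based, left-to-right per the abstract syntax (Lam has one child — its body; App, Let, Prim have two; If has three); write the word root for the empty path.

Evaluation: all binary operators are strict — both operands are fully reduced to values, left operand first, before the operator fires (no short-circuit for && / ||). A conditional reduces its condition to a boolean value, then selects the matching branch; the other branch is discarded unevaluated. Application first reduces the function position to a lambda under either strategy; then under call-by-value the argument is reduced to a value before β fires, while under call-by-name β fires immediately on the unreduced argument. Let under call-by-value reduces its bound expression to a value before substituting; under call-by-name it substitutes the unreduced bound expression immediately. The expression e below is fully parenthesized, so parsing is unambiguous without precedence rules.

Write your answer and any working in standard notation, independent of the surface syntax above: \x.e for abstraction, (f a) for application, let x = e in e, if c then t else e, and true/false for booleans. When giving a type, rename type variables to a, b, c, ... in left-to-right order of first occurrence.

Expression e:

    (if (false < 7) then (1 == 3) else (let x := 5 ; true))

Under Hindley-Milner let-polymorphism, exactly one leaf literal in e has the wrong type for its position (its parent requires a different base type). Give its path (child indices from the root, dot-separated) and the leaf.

Working:
  unify Bool ~ Int
  FAIL: mismatch Bool ~ Int

Answer: 0.0 : false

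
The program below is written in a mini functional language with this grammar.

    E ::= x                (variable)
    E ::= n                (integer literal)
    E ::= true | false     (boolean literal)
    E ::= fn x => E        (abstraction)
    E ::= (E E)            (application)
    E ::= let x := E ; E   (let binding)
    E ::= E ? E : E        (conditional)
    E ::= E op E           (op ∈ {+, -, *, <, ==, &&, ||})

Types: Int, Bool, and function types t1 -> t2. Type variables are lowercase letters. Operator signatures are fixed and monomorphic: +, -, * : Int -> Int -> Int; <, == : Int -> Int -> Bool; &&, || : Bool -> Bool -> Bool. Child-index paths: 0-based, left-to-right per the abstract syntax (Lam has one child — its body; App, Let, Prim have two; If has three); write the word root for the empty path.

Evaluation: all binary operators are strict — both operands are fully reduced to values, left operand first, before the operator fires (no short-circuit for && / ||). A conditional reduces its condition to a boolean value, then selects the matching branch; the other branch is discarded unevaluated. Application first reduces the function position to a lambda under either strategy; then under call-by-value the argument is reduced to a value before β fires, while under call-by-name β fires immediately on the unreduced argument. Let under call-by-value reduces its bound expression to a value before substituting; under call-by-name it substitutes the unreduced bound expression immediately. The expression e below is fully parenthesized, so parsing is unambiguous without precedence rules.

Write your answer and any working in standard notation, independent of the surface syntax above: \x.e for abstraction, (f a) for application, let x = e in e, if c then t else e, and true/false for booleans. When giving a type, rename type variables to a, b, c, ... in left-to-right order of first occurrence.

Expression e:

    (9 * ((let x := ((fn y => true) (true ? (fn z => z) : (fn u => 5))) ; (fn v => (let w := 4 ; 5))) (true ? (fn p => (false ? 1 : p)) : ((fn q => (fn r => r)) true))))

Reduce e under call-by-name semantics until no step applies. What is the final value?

Derivation:
step 0: (9 * ((let x = ((\y.true) (if true then (\z.z) else (\u.5))) in (\v.(let w = 4 in 5))) (if true then (\p.(if false then 1 else p)) else ((\q.(\r.r)) true))))
step 1: [let@1.0] (9 * ((\v.(let w = 4 in 5)) (if true then (\p.(if false then 1 else p)) else ((\q.(\r.r)) true))))
step 2: [beta@1] (9 * (let w = 4 in 5))
step 3: [let@1] (9 * 5)
step 4: [delta@root] 45

Answer: 45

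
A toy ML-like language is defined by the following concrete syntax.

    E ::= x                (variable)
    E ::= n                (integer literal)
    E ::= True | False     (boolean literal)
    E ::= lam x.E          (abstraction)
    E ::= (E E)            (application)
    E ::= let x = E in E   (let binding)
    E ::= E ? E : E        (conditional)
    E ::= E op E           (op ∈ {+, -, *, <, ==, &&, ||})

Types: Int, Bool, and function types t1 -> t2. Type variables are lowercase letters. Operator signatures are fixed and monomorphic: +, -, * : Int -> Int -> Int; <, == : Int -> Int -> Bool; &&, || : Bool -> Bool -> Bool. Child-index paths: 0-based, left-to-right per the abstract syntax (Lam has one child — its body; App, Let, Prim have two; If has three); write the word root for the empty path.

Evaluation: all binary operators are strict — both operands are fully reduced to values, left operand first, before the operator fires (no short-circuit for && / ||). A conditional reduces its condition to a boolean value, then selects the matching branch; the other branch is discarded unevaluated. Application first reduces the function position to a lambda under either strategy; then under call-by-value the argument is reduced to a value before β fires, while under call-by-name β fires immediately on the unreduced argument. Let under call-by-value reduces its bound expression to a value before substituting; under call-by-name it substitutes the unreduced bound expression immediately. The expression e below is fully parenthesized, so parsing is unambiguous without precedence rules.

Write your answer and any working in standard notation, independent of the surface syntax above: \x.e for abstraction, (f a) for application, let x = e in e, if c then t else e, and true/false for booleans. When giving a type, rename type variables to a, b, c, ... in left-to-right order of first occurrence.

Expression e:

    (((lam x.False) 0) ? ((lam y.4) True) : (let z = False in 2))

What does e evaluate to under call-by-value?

Answer: 2

Working:
step 0: (if ((\x.false) 0) then ((\y.4) true) else (let z = false in 2))
step 1: [beta@0] (if false then ((\y.4) true) else (let z = false in 2))
step 2: [if@root] (let z = false in 2)
step 3: [let@root] 2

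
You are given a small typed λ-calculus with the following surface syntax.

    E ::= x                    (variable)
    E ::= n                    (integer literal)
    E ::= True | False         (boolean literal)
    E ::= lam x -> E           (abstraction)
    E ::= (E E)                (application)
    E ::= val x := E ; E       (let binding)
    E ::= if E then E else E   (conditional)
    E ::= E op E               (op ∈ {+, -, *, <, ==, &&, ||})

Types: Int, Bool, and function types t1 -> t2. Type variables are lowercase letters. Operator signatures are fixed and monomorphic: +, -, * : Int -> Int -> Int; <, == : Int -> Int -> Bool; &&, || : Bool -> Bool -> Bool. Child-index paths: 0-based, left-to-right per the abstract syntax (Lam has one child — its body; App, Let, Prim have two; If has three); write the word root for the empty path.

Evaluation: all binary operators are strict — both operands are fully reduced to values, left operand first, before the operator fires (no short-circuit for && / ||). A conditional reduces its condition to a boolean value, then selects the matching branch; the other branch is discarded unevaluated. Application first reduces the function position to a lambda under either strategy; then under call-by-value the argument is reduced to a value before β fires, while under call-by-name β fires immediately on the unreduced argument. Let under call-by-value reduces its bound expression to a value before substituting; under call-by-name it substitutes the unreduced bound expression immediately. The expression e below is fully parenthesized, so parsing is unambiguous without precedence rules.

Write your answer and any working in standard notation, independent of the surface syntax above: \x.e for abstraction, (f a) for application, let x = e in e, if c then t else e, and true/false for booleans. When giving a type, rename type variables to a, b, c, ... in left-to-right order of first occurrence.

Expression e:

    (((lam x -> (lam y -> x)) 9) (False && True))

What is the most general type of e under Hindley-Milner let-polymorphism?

Derivation:
x : a
\y._ : b -> a
\x._ : a -> b -> a
  unify a -> b -> a ~ Int -> c
  unify a ~ Int
  unify b -> Int ~ c
_ _ : b -> Int
  unify Bool ~ Bool
  unify Bool ~ Bool
  unify b -> Int ~ Bool -> d
  unify b ~ Bool
  unify Int ~ d
_ _ : Int

Answer: Int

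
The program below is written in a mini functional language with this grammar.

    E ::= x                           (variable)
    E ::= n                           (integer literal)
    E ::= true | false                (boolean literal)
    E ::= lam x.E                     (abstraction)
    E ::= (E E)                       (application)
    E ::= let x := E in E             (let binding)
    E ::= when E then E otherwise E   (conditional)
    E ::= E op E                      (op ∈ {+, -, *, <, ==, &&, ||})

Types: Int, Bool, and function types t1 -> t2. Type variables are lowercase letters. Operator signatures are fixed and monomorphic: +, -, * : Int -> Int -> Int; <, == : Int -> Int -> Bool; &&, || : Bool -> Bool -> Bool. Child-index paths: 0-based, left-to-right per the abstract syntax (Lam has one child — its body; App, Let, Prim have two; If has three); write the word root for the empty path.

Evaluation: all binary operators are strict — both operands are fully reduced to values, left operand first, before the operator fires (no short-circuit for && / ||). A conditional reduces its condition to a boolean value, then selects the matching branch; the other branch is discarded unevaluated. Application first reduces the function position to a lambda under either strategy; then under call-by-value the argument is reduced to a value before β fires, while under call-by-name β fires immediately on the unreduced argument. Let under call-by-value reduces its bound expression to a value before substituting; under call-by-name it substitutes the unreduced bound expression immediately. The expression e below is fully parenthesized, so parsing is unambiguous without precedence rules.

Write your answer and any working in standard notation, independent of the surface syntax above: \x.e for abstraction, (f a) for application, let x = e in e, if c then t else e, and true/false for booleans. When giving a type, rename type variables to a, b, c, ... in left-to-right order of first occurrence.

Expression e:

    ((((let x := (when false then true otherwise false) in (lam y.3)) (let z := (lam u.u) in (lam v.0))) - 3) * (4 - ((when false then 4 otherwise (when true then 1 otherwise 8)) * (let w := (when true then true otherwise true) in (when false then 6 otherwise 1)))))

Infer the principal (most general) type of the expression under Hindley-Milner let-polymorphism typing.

Answer: Int

Derivation:
  unify Bool ~ Bool
  unify Bool ~ Bool
let x : Bool
\y._ : a -> Int
u : b
\u._ : b -> b
let z : forall. b -> b
\v._ : c -> Int
  unify a -> Int ~ (c -> Int) -> d
  unify a ~ c -> Int
  unify Int ~ d
_ _ : Int
  unify Int ~ Int
  unify Int ~ Int
  unify Int ~ Int
  unify Int ~ Int
  unify Bool ~ Bool
  unify Bool ~ Bool
  unify Int ~ Int
  unify Int ~ Int
  unify Int ~ Int
  unify Bool ~ Bool
  unify Bool ~ Bool
let w : Bool
  unify Bool ~ Bool
  unify Int ~ Int
  unify Int ~ Int
  unify Int ~ Int
  unify Int ~ Int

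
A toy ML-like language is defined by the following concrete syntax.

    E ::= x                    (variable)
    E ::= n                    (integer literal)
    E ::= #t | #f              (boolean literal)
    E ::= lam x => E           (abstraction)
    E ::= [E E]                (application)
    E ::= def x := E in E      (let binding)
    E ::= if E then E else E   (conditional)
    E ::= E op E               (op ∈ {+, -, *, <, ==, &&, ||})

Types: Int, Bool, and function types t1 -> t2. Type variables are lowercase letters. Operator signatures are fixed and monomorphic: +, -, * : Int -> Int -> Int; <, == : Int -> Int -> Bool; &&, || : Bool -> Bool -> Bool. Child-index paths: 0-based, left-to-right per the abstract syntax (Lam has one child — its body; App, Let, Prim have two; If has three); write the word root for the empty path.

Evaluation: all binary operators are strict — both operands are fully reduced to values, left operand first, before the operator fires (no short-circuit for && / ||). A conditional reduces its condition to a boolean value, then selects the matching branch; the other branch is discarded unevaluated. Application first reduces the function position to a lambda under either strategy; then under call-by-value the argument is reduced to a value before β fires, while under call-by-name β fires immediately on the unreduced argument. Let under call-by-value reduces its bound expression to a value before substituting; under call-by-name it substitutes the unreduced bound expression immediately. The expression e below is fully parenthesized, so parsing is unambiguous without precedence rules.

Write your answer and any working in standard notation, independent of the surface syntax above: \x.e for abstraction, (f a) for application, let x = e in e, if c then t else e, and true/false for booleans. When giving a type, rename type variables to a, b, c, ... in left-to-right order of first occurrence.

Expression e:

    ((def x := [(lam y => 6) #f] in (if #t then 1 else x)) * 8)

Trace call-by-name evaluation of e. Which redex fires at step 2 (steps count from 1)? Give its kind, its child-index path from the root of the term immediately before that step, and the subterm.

Trace:
step 0: ((let x = ((\y.6) false) in (if true then 1 else x)) * 8)
step 1: [let@0] ((if true then 1 else ((\y.6) false)) * 8)
step 2: [if@0] (1 * 8)

Answer: if at 0 : (if true then 1 else ((\y.6) false))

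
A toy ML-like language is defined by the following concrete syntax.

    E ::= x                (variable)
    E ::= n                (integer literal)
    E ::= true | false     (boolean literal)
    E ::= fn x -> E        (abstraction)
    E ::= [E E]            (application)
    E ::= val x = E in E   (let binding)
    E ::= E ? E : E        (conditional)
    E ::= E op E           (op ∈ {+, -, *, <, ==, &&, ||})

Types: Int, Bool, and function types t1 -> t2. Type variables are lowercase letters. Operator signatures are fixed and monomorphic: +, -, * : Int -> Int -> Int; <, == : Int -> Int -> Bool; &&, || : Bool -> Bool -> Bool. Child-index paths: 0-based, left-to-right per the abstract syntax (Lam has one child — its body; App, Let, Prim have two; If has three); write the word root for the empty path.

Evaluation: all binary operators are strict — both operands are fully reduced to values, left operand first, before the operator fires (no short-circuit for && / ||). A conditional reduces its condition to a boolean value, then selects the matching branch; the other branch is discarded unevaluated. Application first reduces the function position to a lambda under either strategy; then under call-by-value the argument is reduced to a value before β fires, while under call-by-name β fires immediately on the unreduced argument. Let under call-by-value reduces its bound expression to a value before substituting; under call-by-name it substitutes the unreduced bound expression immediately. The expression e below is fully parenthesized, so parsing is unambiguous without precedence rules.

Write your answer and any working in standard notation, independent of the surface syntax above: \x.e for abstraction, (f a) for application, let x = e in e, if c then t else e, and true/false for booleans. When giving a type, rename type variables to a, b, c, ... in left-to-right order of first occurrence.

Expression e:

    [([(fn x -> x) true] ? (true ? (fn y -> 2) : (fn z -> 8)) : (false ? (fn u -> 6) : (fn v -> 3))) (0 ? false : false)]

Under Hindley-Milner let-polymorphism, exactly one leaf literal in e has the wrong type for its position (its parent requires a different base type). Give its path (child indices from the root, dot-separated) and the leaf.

Derivation:
x : a
\x._ : a -> a
  unify a -> a ~ Bool -> b
  unify a ~ Bool
  unify Bool ~ b
_ _ : Bool
  unify Bool ~ Bool
  unify Bool ~ Bool
\y._ : c -> Int
\z._ : d -> Int
  unify c -> Int ~ d -> Int
  unify c ~ d
  unify Int ~ Int
  unify Bool ~ Bool
\u._ : e -> Int
\v._ : f -> Int
  unify e -> Int ~ f -> Int
  unify e ~ f
  unify Int ~ Int
  unify d -> Int ~ f -> Int
  unify d ~ f
  unify Int ~ Int
  unify Int ~ Bool
  FAIL: mismatch Int ~ Bool

Answer: 1.0 : 0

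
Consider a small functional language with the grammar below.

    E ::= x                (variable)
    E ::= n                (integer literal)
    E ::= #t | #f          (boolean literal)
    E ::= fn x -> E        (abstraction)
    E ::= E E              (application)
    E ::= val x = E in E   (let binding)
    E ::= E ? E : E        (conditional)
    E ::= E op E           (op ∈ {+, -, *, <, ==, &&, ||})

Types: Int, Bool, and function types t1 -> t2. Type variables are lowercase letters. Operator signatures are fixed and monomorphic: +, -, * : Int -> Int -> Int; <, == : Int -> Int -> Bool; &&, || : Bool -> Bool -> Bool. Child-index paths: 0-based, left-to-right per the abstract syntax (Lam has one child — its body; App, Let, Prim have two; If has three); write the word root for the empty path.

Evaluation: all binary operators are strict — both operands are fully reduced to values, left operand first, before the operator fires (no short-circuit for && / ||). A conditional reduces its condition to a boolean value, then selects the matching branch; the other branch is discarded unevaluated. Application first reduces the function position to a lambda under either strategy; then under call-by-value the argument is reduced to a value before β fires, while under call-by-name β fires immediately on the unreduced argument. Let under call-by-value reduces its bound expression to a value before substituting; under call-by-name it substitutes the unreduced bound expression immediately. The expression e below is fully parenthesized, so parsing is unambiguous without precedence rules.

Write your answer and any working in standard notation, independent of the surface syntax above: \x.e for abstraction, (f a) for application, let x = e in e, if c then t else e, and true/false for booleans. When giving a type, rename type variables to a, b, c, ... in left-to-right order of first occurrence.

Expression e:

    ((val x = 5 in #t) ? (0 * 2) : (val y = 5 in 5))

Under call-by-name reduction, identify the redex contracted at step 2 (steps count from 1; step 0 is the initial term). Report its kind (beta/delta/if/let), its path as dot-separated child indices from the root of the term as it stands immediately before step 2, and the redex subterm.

Working:
step 0: (if (let x = 5 in true) then (0 * 2) else (let y = 5 in 5))
step 1: [let@0] (if true then (0 * 2) else (let y = 5 in 5))
step 2: [if@root] (0 * 2)

Answer: if at root : (if true then (0 * 2) else (let y = 5 in 5))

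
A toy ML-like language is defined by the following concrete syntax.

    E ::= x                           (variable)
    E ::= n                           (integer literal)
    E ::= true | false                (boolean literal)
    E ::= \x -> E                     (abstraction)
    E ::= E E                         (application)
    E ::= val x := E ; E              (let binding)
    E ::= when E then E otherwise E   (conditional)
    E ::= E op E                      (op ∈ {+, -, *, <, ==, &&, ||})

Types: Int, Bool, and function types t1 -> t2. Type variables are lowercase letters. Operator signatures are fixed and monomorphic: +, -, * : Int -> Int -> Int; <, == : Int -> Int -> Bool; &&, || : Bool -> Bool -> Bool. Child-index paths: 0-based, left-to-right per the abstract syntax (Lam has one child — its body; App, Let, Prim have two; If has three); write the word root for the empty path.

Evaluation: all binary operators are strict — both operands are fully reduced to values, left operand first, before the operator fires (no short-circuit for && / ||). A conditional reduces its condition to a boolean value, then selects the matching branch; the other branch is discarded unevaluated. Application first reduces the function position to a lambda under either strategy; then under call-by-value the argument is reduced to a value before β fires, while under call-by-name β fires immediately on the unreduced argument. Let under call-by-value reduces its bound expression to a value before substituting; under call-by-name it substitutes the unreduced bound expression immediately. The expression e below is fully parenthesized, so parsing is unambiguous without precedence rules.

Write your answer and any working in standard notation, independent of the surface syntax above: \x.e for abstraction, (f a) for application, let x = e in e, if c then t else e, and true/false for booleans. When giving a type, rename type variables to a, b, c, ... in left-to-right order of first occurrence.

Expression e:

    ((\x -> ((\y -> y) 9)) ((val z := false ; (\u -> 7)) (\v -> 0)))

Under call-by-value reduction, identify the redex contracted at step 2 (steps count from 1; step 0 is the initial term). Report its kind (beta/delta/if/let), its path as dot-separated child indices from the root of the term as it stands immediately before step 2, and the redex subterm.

Derivation:
step 0: ((\x.((\y.y) 9)) ((let z = false in (\u.7)) (\v.0)))
step 1: [let@1.0] ((\x.((\y.y) 9)) ((\u.7) (\v.0)))
step 2: [beta@1] ((\x.((\y.y) 9)) 7)

Answer: beta at 1 : ((\u.7) (\v.0))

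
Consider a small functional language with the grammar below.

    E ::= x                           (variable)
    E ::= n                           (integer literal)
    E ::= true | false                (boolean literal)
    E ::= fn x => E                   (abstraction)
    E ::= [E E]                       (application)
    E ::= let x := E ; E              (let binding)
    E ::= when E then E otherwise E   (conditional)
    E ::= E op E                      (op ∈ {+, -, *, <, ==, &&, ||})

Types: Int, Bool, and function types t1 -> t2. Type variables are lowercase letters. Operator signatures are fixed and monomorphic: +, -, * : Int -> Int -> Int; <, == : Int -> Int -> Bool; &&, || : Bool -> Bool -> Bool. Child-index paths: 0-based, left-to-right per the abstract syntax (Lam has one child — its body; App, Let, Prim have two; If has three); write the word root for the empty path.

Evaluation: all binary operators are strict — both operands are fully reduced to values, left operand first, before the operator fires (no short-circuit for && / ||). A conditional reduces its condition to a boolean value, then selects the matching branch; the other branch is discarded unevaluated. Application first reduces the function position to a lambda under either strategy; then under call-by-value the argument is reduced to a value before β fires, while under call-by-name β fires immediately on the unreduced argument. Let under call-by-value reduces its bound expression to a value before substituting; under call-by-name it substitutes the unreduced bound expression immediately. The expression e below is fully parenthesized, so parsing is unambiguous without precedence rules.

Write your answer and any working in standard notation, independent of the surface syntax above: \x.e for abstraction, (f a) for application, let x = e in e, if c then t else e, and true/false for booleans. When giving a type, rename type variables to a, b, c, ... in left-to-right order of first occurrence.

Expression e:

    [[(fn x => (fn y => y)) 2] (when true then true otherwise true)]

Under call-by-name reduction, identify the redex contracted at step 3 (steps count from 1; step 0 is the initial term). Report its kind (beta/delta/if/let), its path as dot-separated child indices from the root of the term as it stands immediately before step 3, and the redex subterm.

Answer: if at root : (if true then true else true)

Derivation:
step 0: (((\x.(\y.y)) 2) (if true then true else true))
step 1: [beta@0] ((\y.y) (if true then true else true))
step 2: [beta@root] (if true then true else true)
step 3: [if@root] true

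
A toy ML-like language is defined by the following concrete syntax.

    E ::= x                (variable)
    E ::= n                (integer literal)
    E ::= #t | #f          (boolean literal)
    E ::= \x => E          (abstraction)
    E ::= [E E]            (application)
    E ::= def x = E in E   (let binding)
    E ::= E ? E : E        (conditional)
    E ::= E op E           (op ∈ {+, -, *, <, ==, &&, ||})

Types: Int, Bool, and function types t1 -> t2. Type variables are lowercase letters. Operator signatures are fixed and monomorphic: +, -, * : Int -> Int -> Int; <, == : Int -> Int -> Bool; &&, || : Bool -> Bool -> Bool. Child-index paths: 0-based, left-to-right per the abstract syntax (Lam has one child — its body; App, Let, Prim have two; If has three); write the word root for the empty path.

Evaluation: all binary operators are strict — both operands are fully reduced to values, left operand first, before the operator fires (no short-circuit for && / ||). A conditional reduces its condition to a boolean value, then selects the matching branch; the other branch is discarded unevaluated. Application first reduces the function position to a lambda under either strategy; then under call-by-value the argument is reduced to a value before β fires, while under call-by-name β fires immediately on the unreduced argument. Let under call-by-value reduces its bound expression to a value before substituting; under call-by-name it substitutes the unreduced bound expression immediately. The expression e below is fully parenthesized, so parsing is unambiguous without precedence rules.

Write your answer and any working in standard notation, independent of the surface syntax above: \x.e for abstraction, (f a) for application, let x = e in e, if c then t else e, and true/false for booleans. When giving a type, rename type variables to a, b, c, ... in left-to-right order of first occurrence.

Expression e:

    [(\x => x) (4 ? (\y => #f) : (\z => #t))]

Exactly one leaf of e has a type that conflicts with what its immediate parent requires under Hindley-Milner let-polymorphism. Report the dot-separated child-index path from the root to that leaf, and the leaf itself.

Trace:
x : a
\x._ : a -> a
  unify Int ~ Bool
  FAIL: mismatch Int ~ Bool

Answer: 1.0 : 4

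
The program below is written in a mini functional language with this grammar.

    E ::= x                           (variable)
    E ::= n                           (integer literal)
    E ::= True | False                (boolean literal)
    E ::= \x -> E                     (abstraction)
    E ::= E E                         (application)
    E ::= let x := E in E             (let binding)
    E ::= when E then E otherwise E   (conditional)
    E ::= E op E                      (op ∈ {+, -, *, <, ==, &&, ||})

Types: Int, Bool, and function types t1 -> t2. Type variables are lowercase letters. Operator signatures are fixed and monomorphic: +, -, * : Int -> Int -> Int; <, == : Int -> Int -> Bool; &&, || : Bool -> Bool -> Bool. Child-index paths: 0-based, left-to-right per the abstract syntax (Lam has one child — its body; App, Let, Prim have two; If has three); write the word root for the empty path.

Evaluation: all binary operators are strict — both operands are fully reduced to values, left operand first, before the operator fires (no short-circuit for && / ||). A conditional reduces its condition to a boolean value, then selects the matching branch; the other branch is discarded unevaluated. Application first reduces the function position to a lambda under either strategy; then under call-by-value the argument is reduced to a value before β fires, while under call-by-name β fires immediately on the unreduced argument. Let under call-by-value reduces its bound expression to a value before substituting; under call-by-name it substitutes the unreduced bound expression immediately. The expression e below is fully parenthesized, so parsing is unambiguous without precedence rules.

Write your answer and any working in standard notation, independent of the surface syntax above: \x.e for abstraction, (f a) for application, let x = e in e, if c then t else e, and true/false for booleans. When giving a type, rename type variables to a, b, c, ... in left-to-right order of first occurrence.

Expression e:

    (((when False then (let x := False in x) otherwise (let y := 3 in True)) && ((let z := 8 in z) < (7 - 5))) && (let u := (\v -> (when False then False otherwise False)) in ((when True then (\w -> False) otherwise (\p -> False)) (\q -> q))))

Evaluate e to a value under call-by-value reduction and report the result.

Derivation:
step 0: (((if false then (let x = false in x) else (let y = 3 in true)) && ((let z = 8 in z) < (7 - 5))) && (let u = (\v.(if false then false else false)) in ((if true then (\w.false) else (\p.false)) (\q.q))))
step 1: [if@0.0] (((let y = 3 in true) && ((let z = 8 in z) < (7 - 5))) && (let u = (\v.(if false then false else false)) in ((if true then (\w.false) else (\p.false)) (\q.q))))
step 2: [let@0.0] ((true && ((let z = 8 in z) < (7 - 5))) && (let u = (\v.(if false then false else false)) in ((if true then (\w.false) else (\p.false)) (\q.q))))
step 3: [let@0.1.0] ((true && (8 < (7 - 5))) && (let u = (\v.(if false then false else false)) in ((if true then (\w.false) else (\p.false)) (\q.q))))
step 4: [delta@0.1.1] ((true && (8 < 2)) && (let u = (\v.(if false then false else false)) in ((if true then (\w.false) else (\p.false)) (\q.q))))
step 5: [delta@0.1] ((true && false) && (let u = (\v.(if false then false else false)) in ((if true then (\w.false) else (\p.false)) (\q.q))))
step 6: [delta@0] (false && (let u = (\v.(if false then false else false)) in ((if true then (\w.false) else (\p.false)) (\q.q))))
step 7: [let@1] (false && ((if true then (\w.false) else (\p.false)) (\q.q)))
step 8: [if@1.0] (false && ((\w.false) (\q.q)))
step 9: [beta@1] (false && false)
step 10: [delta@root] false

Answer: false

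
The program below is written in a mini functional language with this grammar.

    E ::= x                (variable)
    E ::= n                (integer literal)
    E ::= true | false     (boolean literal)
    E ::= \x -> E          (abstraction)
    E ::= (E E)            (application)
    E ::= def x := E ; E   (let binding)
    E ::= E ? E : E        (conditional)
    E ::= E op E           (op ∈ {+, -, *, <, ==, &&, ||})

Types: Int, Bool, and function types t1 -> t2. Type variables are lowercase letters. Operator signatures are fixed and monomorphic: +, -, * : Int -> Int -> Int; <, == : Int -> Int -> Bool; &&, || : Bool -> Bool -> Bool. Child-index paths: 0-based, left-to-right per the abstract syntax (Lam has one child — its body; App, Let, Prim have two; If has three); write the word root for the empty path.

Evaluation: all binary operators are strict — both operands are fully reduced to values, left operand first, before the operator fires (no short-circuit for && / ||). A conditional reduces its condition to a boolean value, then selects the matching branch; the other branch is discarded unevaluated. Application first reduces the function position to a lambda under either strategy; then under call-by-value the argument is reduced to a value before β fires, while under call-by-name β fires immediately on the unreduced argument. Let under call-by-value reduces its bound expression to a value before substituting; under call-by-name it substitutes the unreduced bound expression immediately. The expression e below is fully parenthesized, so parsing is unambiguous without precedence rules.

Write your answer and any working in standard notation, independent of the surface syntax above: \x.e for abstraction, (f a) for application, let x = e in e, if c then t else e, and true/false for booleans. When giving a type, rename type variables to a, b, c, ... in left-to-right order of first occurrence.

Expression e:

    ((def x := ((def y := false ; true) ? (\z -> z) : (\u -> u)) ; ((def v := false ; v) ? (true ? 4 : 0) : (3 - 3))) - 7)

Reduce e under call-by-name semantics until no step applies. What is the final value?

Trace:
step 0: ((let x = (if (let y = false in true) then (\z.z) else (\u.u)) in (if (let v = false in v) then (if true then 4 else 0) else (3 - 3))) - 7)
step 1: [let@0] ((if (let v = false in v) then (if true then 4 else 0) else (3 - 3)) - 7)
step 2: [let@0.0] ((if false then (if true then 4 else 0) else (3 - 3)) - 7)
step 3: [if@0] ((3 - 3) - 7)
step 4: [delta@0] (0 - 7)
step 5: [delta@root] -7

Answer: -7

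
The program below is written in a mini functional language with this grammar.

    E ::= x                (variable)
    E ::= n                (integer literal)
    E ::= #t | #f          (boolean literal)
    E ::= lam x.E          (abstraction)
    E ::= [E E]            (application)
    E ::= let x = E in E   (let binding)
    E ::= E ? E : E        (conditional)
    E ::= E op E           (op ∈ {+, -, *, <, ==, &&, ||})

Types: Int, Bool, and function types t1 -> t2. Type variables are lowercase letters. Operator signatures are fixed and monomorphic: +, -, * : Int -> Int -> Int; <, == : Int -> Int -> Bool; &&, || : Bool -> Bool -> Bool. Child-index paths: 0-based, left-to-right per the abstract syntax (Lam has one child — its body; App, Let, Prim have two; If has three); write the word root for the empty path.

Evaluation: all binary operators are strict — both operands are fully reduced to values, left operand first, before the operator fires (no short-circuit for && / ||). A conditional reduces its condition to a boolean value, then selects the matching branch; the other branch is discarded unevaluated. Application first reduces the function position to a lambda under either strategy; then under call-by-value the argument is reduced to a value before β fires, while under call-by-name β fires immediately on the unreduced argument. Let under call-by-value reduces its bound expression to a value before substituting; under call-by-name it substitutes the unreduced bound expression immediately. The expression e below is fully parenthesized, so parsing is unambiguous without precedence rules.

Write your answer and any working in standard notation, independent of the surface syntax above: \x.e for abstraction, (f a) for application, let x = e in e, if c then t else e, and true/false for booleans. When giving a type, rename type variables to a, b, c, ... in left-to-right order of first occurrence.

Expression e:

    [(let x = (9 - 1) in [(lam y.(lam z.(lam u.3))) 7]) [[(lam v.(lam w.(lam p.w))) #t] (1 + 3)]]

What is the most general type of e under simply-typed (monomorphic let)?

Answer: a -> Int

Working:
  unify Int ~ Int
  unify Int ~ Int
let x : Int
\u._ : c -> Int
\z._ : b -> c -> Int
\y._ : a -> b -> c -> Int
  unify a -> b -> c -> Int ~ Int -> d
  unify a ~ Int
  unify b -> c -> Int ~ d
_ _ : b -> c -> Int
w : f
\p._ : g -> f
\w._ : f -> g -> f
\v._ : e -> f -> g -> f
  unify e -> f -> g -> f ~ Bool -> h
  unify e ~ Bool
  unify f -> g -> f ~ h
_ _ : f -> g -> f
  unify Int ~ Int
  unify Int ~ Int
  unify f -> g -> f ~ Int -> i
  unify f ~ Int
  unify g -> Int ~ i
_ _ : g -> Int
  unify b -> c -> Int ~ (g -> Int) -> j
  unify b ~ g -> Int
  unify c -> Int ~ j
_ _ : c -> Int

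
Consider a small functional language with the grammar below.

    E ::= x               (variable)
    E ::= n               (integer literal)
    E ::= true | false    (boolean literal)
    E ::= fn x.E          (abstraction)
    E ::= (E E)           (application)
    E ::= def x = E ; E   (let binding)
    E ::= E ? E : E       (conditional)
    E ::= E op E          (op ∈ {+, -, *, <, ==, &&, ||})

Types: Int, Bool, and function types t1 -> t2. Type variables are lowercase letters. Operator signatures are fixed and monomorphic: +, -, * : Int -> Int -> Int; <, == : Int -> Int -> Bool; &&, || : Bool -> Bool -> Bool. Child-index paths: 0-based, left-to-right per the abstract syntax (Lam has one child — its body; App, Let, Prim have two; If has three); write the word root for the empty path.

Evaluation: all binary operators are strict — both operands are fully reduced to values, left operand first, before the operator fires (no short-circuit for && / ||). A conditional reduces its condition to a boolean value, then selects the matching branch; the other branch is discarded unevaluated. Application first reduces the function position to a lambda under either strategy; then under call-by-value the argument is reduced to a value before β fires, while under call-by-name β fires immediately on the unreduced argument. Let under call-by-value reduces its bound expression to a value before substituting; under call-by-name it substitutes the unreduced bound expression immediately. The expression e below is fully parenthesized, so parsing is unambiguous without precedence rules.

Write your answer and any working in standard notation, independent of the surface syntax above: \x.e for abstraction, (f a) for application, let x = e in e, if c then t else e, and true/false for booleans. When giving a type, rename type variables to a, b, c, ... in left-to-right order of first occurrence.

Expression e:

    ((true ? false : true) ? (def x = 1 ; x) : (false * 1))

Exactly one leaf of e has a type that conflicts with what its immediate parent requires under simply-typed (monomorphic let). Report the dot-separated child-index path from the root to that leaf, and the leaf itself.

Answer: 2.0 : false

Working:
  unify Bool ~ Bool
  unify Bool ~ Bool
  unify Bool ~ Bool
let x : Int
x : Int
  unify Bool ~ Int
  FAIL: mismatch Bool ~ Int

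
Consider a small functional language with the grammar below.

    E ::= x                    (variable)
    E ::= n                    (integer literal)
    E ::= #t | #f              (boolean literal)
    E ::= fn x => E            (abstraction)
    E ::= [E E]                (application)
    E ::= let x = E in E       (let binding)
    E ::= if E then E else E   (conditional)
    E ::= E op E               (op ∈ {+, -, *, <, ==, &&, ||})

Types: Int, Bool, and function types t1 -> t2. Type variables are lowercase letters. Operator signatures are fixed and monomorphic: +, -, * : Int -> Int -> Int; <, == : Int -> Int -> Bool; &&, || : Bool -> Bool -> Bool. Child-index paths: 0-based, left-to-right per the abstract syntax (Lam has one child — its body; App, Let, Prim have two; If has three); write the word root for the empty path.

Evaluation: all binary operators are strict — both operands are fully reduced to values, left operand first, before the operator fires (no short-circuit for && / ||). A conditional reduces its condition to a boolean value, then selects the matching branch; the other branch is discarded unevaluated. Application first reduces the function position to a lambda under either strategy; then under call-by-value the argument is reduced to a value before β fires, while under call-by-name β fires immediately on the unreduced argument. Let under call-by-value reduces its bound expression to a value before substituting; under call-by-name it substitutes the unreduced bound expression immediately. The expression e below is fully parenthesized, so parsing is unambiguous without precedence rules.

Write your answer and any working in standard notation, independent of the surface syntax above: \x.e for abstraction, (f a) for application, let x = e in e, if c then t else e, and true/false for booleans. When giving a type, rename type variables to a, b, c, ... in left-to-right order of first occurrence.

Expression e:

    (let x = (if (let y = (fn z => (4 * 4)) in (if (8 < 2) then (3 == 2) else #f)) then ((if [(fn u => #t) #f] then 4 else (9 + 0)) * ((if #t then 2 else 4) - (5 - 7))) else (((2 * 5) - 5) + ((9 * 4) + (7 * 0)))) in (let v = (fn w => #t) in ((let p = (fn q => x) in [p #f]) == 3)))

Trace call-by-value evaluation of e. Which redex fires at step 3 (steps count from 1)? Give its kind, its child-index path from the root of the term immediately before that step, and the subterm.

Working:
step 0: (let x = (if (let y = (\z.(4 * 4)) in (if (8 < 2) then (3 == 2) else false)) then ((if ((\u.true) false) then 4 else (9 + 0)) * ((if true then 2 else 4) - (5 - 7))) else (((2 * 5) - 5) + ((9 * 4) + (7 * 0)))) in (let v = (\w.true) in ((let p = (\q.x) in (p false)) == 3)))
step 1: [let@0.0] (let x = (if (if (8 < 2) then (3 == 2) else false) then ((if ((\u.true) false) then 4 else (9 + 0)) * ((if true then 2 else 4) - (5 - 7))) else (((2 * 5) - 5) + ((9 * 4) + (7 * 0)))) in (let v = (\w.true) in ((let p = (\q.x) in (p false)) == 3)))
step 2: [delta@0.0.0] (let x = (if (if false then (3 == 2) else false) then ((if ((\u.true) false) then 4 else (9 + 0)) * ((if true then 2 else 4) - (5 - 7))) else (((2 * 5) - 5) + ((9 * 4) + (7 * 0)))) in (let v = (\w.true) in ((let p = (\q.x) in (p false)) == 3)))
step 3: [if@0.0] (let x = (if false then ((if ((\u.true) false) then 4 else (9 + 0)) * ((if true then 2 else 4) - (5 - 7))) else (((2 * 5) - 5) + ((9 * 4) + (7 * 0)))) in (let v = (\w.true) in ((let p = (\q.x) in (p false)) == 3)))

Answer: if at 0.0 : (if false then (3 == 2) else false)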